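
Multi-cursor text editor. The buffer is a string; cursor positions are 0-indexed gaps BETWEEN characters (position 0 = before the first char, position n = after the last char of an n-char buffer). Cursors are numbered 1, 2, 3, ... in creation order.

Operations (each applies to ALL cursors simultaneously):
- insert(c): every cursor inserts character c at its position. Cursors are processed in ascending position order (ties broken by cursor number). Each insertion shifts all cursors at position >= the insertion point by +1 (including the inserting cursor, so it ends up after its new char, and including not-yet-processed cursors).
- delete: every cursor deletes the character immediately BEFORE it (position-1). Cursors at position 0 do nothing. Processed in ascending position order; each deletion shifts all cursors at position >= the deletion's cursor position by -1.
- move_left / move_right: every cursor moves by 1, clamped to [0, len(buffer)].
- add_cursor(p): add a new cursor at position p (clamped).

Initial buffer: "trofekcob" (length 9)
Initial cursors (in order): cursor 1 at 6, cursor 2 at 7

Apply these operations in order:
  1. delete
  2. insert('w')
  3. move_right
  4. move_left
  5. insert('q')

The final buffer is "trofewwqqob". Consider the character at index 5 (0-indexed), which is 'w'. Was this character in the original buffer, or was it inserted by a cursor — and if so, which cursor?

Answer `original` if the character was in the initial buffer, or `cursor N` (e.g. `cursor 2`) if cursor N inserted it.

Answer: cursor 1

Derivation:
After op 1 (delete): buffer="trofeob" (len 7), cursors c1@5 c2@5, authorship .......
After op 2 (insert('w')): buffer="trofewwob" (len 9), cursors c1@7 c2@7, authorship .....12..
After op 3 (move_right): buffer="trofewwob" (len 9), cursors c1@8 c2@8, authorship .....12..
After op 4 (move_left): buffer="trofewwob" (len 9), cursors c1@7 c2@7, authorship .....12..
After op 5 (insert('q')): buffer="trofewwqqob" (len 11), cursors c1@9 c2@9, authorship .....1212..
Authorship (.=original, N=cursor N): . . . . . 1 2 1 2 . .
Index 5: author = 1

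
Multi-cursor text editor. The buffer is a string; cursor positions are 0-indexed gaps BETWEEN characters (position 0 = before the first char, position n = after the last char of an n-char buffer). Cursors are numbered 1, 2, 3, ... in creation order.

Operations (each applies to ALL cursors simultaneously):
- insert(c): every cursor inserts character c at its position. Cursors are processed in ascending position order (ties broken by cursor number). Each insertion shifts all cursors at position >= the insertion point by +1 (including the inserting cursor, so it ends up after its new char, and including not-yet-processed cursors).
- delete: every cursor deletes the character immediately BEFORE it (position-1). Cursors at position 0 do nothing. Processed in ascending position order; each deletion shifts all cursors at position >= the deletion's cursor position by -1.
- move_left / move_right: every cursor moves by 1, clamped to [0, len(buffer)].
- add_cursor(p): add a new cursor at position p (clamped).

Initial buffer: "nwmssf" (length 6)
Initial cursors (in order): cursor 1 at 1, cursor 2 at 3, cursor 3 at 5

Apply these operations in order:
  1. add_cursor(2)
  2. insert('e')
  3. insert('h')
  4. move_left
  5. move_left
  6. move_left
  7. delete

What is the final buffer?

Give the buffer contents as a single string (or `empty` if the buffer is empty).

After op 1 (add_cursor(2)): buffer="nwmssf" (len 6), cursors c1@1 c4@2 c2@3 c3@5, authorship ......
After op 2 (insert('e')): buffer="newemessef" (len 10), cursors c1@2 c4@4 c2@6 c3@9, authorship .1.4.2..3.
After op 3 (insert('h')): buffer="nehwehmehssehf" (len 14), cursors c1@3 c4@6 c2@9 c3@13, authorship .11.44.22..33.
After op 4 (move_left): buffer="nehwehmehssehf" (len 14), cursors c1@2 c4@5 c2@8 c3@12, authorship .11.44.22..33.
After op 5 (move_left): buffer="nehwehmehssehf" (len 14), cursors c1@1 c4@4 c2@7 c3@11, authorship .11.44.22..33.
After op 6 (move_left): buffer="nehwehmehssehf" (len 14), cursors c1@0 c4@3 c2@6 c3@10, authorship .11.44.22..33.
After op 7 (delete): buffer="newemehsehf" (len 11), cursors c1@0 c4@2 c2@4 c3@7, authorship .1.4.22.33.

Answer: newemehsehf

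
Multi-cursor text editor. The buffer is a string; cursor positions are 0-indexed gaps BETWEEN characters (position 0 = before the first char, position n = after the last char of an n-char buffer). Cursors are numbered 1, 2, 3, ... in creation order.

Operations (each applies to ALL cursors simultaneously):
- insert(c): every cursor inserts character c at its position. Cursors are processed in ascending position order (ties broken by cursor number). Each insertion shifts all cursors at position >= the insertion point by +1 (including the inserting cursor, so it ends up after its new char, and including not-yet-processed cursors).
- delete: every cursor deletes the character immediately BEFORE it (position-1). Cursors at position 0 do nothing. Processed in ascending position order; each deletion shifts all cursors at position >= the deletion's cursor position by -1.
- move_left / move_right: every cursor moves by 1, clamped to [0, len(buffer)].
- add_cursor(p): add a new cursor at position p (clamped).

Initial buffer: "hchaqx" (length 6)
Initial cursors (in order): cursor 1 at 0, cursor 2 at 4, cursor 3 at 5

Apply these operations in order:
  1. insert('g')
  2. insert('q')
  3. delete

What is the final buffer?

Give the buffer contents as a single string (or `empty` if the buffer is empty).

Answer: ghchagqgx

Derivation:
After op 1 (insert('g')): buffer="ghchagqgx" (len 9), cursors c1@1 c2@6 c3@8, authorship 1....2.3.
After op 2 (insert('q')): buffer="gqhchagqqgqx" (len 12), cursors c1@2 c2@8 c3@11, authorship 11....22.33.
After op 3 (delete): buffer="ghchagqgx" (len 9), cursors c1@1 c2@6 c3@8, authorship 1....2.3.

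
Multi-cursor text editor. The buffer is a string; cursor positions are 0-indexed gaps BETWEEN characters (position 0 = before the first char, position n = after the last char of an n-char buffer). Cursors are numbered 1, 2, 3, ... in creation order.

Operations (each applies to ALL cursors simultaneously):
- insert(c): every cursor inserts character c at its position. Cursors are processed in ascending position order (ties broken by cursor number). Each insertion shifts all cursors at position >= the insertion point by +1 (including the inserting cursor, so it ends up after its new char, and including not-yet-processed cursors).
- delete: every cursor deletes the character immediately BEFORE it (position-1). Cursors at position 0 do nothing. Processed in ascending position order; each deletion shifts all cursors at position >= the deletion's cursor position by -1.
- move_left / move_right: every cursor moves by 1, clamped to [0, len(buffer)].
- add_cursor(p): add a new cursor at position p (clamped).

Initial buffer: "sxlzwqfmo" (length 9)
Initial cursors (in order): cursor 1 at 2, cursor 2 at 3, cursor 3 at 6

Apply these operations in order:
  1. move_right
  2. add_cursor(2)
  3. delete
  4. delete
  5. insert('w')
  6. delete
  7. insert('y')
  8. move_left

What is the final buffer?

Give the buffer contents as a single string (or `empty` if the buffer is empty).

After op 1 (move_right): buffer="sxlzwqfmo" (len 9), cursors c1@3 c2@4 c3@7, authorship .........
After op 2 (add_cursor(2)): buffer="sxlzwqfmo" (len 9), cursors c4@2 c1@3 c2@4 c3@7, authorship .........
After op 3 (delete): buffer="swqmo" (len 5), cursors c1@1 c2@1 c4@1 c3@3, authorship .....
After op 4 (delete): buffer="wmo" (len 3), cursors c1@0 c2@0 c4@0 c3@1, authorship ...
After op 5 (insert('w')): buffer="wwwwwmo" (len 7), cursors c1@3 c2@3 c4@3 c3@5, authorship 124.3..
After op 6 (delete): buffer="wmo" (len 3), cursors c1@0 c2@0 c4@0 c3@1, authorship ...
After op 7 (insert('y')): buffer="yyywymo" (len 7), cursors c1@3 c2@3 c4@3 c3@5, authorship 124.3..
After op 8 (move_left): buffer="yyywymo" (len 7), cursors c1@2 c2@2 c4@2 c3@4, authorship 124.3..

Answer: yyywymo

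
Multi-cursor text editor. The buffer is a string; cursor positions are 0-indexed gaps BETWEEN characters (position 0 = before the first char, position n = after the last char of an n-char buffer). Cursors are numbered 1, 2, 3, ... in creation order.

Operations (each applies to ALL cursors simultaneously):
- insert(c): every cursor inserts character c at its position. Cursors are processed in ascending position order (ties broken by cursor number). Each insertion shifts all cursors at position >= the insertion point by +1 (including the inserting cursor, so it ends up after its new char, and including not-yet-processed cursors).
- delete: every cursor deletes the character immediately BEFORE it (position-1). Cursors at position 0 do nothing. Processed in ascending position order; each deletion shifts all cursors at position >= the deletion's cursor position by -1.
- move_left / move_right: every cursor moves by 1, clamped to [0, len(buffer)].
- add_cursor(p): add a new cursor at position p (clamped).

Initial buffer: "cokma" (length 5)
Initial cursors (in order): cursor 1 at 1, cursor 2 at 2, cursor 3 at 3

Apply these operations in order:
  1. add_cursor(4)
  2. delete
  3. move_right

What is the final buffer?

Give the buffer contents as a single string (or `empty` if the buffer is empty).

After op 1 (add_cursor(4)): buffer="cokma" (len 5), cursors c1@1 c2@2 c3@3 c4@4, authorship .....
After op 2 (delete): buffer="a" (len 1), cursors c1@0 c2@0 c3@0 c4@0, authorship .
After op 3 (move_right): buffer="a" (len 1), cursors c1@1 c2@1 c3@1 c4@1, authorship .

Answer: a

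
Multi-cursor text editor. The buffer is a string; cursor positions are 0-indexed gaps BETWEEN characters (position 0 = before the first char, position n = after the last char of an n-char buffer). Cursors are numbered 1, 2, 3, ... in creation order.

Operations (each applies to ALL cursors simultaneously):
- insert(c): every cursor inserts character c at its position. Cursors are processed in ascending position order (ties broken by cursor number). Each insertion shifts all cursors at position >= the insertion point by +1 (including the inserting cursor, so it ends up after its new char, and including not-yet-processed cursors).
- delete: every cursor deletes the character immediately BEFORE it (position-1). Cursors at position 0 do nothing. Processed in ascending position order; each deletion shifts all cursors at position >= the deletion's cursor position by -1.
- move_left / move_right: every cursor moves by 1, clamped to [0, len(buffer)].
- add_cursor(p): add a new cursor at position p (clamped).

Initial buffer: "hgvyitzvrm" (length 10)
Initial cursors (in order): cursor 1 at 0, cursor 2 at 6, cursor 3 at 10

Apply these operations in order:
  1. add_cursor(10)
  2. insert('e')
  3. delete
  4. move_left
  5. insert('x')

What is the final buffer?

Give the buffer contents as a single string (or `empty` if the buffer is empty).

Answer: xhgvyixtzvrxxm

Derivation:
After op 1 (add_cursor(10)): buffer="hgvyitzvrm" (len 10), cursors c1@0 c2@6 c3@10 c4@10, authorship ..........
After op 2 (insert('e')): buffer="ehgvyitezvrmee" (len 14), cursors c1@1 c2@8 c3@14 c4@14, authorship 1......2....34
After op 3 (delete): buffer="hgvyitzvrm" (len 10), cursors c1@0 c2@6 c3@10 c4@10, authorship ..........
After op 4 (move_left): buffer="hgvyitzvrm" (len 10), cursors c1@0 c2@5 c3@9 c4@9, authorship ..........
After op 5 (insert('x')): buffer="xhgvyixtzvrxxm" (len 14), cursors c1@1 c2@7 c3@13 c4@13, authorship 1.....2....34.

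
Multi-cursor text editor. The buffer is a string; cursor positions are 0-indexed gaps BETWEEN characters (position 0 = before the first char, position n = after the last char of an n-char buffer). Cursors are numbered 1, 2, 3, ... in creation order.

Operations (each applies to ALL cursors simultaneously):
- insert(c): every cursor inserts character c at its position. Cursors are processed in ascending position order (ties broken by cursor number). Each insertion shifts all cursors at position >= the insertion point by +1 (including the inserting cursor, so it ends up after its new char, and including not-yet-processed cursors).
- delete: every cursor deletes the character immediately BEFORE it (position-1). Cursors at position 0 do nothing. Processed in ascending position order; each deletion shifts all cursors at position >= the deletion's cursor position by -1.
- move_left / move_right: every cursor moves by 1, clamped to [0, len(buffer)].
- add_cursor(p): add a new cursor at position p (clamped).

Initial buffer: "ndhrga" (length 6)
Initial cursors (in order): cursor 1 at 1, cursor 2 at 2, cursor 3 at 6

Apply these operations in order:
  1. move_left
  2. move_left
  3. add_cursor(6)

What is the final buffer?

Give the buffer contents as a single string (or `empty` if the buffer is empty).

Answer: ndhrga

Derivation:
After op 1 (move_left): buffer="ndhrga" (len 6), cursors c1@0 c2@1 c3@5, authorship ......
After op 2 (move_left): buffer="ndhrga" (len 6), cursors c1@0 c2@0 c3@4, authorship ......
After op 3 (add_cursor(6)): buffer="ndhrga" (len 6), cursors c1@0 c2@0 c3@4 c4@6, authorship ......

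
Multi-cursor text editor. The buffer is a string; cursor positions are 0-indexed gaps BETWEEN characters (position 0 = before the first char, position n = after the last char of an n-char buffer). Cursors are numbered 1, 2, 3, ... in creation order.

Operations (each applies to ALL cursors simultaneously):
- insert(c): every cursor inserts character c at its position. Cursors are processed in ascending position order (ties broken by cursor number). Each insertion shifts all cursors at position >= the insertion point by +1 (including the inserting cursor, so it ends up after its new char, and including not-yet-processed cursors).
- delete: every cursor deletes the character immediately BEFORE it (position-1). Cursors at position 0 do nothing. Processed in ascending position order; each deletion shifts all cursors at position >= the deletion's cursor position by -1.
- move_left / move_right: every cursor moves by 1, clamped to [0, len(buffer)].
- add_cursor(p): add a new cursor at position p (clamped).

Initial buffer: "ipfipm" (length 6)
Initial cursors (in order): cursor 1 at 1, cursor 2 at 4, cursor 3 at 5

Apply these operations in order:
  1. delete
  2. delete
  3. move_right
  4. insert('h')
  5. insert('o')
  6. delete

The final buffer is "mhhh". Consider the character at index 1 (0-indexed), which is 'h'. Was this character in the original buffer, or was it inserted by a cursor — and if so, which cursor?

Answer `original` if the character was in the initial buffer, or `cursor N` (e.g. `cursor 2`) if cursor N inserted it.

After op 1 (delete): buffer="pfm" (len 3), cursors c1@0 c2@2 c3@2, authorship ...
After op 2 (delete): buffer="m" (len 1), cursors c1@0 c2@0 c3@0, authorship .
After op 3 (move_right): buffer="m" (len 1), cursors c1@1 c2@1 c3@1, authorship .
After op 4 (insert('h')): buffer="mhhh" (len 4), cursors c1@4 c2@4 c3@4, authorship .123
After op 5 (insert('o')): buffer="mhhhooo" (len 7), cursors c1@7 c2@7 c3@7, authorship .123123
After op 6 (delete): buffer="mhhh" (len 4), cursors c1@4 c2@4 c3@4, authorship .123
Authorship (.=original, N=cursor N): . 1 2 3
Index 1: author = 1

Answer: cursor 1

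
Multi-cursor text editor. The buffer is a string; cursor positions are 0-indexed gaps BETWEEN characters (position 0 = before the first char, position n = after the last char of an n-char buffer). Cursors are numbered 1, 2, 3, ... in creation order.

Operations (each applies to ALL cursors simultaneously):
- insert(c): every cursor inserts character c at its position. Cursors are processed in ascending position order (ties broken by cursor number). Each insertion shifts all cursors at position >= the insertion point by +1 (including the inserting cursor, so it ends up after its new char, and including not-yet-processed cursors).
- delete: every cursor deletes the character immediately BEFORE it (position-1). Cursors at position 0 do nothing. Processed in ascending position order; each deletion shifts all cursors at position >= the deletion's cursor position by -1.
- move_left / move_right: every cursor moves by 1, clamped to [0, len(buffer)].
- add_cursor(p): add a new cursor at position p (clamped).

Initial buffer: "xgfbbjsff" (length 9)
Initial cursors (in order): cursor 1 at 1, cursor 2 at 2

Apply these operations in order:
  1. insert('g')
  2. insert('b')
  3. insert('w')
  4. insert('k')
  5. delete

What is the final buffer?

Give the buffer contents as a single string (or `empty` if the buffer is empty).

After op 1 (insert('g')): buffer="xgggfbbjsff" (len 11), cursors c1@2 c2@4, authorship .1.2.......
After op 2 (insert('b')): buffer="xgbggbfbbjsff" (len 13), cursors c1@3 c2@6, authorship .11.22.......
After op 3 (insert('w')): buffer="xgbwggbwfbbjsff" (len 15), cursors c1@4 c2@8, authorship .111.222.......
After op 4 (insert('k')): buffer="xgbwkggbwkfbbjsff" (len 17), cursors c1@5 c2@10, authorship .1111.2222.......
After op 5 (delete): buffer="xgbwggbwfbbjsff" (len 15), cursors c1@4 c2@8, authorship .111.222.......

Answer: xgbwggbwfbbjsff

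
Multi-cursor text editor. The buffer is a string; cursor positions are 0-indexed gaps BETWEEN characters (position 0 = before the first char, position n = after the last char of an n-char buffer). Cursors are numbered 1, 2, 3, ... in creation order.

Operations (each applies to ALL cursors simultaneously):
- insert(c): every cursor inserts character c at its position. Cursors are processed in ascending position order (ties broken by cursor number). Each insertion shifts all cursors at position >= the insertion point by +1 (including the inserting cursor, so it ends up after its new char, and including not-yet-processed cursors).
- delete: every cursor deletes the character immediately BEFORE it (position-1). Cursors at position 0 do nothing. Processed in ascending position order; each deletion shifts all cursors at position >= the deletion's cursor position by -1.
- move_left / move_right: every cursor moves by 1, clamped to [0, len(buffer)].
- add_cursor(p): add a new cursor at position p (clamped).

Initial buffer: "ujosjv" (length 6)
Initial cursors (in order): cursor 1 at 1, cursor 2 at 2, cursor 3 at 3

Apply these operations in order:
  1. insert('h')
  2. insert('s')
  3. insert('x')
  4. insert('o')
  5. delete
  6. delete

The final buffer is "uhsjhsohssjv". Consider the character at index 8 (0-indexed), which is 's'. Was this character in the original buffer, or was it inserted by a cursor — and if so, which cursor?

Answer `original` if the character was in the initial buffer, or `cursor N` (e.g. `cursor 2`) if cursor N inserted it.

After op 1 (insert('h')): buffer="uhjhohsjv" (len 9), cursors c1@2 c2@4 c3@6, authorship .1.2.3...
After op 2 (insert('s')): buffer="uhsjhsohssjv" (len 12), cursors c1@3 c2@6 c3@9, authorship .11.22.33...
After op 3 (insert('x')): buffer="uhsxjhsxohsxsjv" (len 15), cursors c1@4 c2@8 c3@12, authorship .111.222.333...
After op 4 (insert('o')): buffer="uhsxojhsxoohsxosjv" (len 18), cursors c1@5 c2@10 c3@15, authorship .1111.2222.3333...
After op 5 (delete): buffer="uhsxjhsxohsxsjv" (len 15), cursors c1@4 c2@8 c3@12, authorship .111.222.333...
After op 6 (delete): buffer="uhsjhsohssjv" (len 12), cursors c1@3 c2@6 c3@9, authorship .11.22.33...
Authorship (.=original, N=cursor N): . 1 1 . 2 2 . 3 3 . . .
Index 8: author = 3

Answer: cursor 3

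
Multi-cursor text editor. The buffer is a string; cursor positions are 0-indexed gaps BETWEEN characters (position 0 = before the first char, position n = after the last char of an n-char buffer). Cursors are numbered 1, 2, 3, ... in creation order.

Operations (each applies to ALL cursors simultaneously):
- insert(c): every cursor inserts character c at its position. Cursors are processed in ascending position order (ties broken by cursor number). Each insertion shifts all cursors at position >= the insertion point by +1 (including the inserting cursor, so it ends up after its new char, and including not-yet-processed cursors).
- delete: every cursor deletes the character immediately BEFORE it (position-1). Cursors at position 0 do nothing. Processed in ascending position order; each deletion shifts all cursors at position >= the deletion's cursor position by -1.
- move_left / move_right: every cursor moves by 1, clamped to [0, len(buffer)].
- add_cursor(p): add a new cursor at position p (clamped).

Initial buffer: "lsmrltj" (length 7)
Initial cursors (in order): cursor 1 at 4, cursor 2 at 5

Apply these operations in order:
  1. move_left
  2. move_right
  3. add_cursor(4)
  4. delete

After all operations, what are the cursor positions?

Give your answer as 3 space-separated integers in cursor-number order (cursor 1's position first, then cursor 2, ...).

Answer: 2 2 2

Derivation:
After op 1 (move_left): buffer="lsmrltj" (len 7), cursors c1@3 c2@4, authorship .......
After op 2 (move_right): buffer="lsmrltj" (len 7), cursors c1@4 c2@5, authorship .......
After op 3 (add_cursor(4)): buffer="lsmrltj" (len 7), cursors c1@4 c3@4 c2@5, authorship .......
After op 4 (delete): buffer="lstj" (len 4), cursors c1@2 c2@2 c3@2, authorship ....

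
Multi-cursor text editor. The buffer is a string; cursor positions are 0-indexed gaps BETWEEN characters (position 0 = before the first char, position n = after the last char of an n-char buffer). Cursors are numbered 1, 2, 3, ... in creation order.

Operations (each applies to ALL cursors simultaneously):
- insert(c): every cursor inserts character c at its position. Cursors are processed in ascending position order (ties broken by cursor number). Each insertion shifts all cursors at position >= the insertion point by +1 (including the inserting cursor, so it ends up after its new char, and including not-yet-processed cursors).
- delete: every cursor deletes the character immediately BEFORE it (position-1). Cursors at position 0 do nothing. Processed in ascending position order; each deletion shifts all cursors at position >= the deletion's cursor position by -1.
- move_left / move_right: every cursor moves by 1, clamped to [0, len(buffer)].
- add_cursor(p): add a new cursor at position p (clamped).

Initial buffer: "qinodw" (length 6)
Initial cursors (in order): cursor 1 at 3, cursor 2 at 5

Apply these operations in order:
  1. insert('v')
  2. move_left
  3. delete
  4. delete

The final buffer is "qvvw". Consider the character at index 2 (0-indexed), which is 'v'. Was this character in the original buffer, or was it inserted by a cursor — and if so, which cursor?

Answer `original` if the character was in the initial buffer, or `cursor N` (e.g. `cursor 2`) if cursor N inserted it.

After op 1 (insert('v')): buffer="qinvodvw" (len 8), cursors c1@4 c2@7, authorship ...1..2.
After op 2 (move_left): buffer="qinvodvw" (len 8), cursors c1@3 c2@6, authorship ...1..2.
After op 3 (delete): buffer="qivovw" (len 6), cursors c1@2 c2@4, authorship ..1.2.
After op 4 (delete): buffer="qvvw" (len 4), cursors c1@1 c2@2, authorship .12.
Authorship (.=original, N=cursor N): . 1 2 .
Index 2: author = 2

Answer: cursor 2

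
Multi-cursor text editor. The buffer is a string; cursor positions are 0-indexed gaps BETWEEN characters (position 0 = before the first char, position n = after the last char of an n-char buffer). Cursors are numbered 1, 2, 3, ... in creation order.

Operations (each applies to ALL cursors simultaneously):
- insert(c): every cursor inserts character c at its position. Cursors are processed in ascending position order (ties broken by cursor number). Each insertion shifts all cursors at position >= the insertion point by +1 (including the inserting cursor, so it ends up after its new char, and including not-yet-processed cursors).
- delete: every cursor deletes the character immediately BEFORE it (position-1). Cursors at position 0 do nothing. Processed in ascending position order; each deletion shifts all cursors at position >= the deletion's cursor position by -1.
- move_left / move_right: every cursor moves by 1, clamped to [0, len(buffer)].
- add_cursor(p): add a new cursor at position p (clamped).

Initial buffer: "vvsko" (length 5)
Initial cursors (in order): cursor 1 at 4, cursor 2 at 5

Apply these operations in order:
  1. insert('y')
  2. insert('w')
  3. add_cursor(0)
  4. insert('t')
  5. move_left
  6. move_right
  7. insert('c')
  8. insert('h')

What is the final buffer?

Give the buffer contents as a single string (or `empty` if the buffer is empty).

After op 1 (insert('y')): buffer="vvskyoy" (len 7), cursors c1@5 c2@7, authorship ....1.2
After op 2 (insert('w')): buffer="vvskywoyw" (len 9), cursors c1@6 c2@9, authorship ....11.22
After op 3 (add_cursor(0)): buffer="vvskywoyw" (len 9), cursors c3@0 c1@6 c2@9, authorship ....11.22
After op 4 (insert('t')): buffer="tvvskywtoywt" (len 12), cursors c3@1 c1@8 c2@12, authorship 3....111.222
After op 5 (move_left): buffer="tvvskywtoywt" (len 12), cursors c3@0 c1@7 c2@11, authorship 3....111.222
After op 6 (move_right): buffer="tvvskywtoywt" (len 12), cursors c3@1 c1@8 c2@12, authorship 3....111.222
After op 7 (insert('c')): buffer="tcvvskywtcoywtc" (len 15), cursors c3@2 c1@10 c2@15, authorship 33....1111.2222
After op 8 (insert('h')): buffer="tchvvskywtchoywtch" (len 18), cursors c3@3 c1@12 c2@18, authorship 333....11111.22222

Answer: tchvvskywtchoywtch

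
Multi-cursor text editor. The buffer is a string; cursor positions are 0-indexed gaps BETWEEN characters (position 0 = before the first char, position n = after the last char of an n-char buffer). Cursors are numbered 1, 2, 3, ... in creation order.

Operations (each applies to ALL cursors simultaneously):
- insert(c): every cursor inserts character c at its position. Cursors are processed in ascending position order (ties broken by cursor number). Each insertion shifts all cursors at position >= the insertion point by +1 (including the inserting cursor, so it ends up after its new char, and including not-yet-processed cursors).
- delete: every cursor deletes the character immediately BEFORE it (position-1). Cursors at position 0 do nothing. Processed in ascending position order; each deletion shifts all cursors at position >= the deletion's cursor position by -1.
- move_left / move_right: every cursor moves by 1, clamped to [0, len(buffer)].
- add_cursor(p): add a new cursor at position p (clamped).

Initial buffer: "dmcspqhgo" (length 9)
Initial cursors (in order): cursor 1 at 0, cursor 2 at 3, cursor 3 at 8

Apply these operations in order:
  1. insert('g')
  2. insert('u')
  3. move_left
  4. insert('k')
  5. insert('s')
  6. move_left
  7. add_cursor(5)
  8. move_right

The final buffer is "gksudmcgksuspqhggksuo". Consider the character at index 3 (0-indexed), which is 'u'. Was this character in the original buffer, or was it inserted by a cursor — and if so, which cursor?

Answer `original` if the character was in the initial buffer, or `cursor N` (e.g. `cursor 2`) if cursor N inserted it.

Answer: cursor 1

Derivation:
After op 1 (insert('g')): buffer="gdmcgspqhggo" (len 12), cursors c1@1 c2@5 c3@11, authorship 1...2.....3.
After op 2 (insert('u')): buffer="gudmcguspqhgguo" (len 15), cursors c1@2 c2@7 c3@14, authorship 11...22.....33.
After op 3 (move_left): buffer="gudmcguspqhgguo" (len 15), cursors c1@1 c2@6 c3@13, authorship 11...22.....33.
After op 4 (insert('k')): buffer="gkudmcgkuspqhggkuo" (len 18), cursors c1@2 c2@8 c3@16, authorship 111...222.....333.
After op 5 (insert('s')): buffer="gksudmcgksuspqhggksuo" (len 21), cursors c1@3 c2@10 c3@19, authorship 1111...2222.....3333.
After op 6 (move_left): buffer="gksudmcgksuspqhggksuo" (len 21), cursors c1@2 c2@9 c3@18, authorship 1111...2222.....3333.
After op 7 (add_cursor(5)): buffer="gksudmcgksuspqhggksuo" (len 21), cursors c1@2 c4@5 c2@9 c3@18, authorship 1111...2222.....3333.
After op 8 (move_right): buffer="gksudmcgksuspqhggksuo" (len 21), cursors c1@3 c4@6 c2@10 c3@19, authorship 1111...2222.....3333.
Authorship (.=original, N=cursor N): 1 1 1 1 . . . 2 2 2 2 . . . . . 3 3 3 3 .
Index 3: author = 1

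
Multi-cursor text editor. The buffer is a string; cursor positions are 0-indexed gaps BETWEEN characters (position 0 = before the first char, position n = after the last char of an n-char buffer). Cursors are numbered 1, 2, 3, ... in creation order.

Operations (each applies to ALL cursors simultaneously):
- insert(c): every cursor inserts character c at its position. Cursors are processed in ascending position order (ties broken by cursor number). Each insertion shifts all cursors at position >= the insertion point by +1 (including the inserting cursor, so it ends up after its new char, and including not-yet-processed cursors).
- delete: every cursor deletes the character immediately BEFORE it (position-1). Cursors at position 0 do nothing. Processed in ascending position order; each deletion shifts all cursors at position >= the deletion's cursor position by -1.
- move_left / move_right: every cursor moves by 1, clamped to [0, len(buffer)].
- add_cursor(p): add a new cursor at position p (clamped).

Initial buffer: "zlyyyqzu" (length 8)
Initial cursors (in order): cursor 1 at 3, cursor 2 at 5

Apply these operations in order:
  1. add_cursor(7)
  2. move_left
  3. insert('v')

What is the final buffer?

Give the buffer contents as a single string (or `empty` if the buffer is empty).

Answer: zlvyyvyqvzu

Derivation:
After op 1 (add_cursor(7)): buffer="zlyyyqzu" (len 8), cursors c1@3 c2@5 c3@7, authorship ........
After op 2 (move_left): buffer="zlyyyqzu" (len 8), cursors c1@2 c2@4 c3@6, authorship ........
After op 3 (insert('v')): buffer="zlvyyvyqvzu" (len 11), cursors c1@3 c2@6 c3@9, authorship ..1..2..3..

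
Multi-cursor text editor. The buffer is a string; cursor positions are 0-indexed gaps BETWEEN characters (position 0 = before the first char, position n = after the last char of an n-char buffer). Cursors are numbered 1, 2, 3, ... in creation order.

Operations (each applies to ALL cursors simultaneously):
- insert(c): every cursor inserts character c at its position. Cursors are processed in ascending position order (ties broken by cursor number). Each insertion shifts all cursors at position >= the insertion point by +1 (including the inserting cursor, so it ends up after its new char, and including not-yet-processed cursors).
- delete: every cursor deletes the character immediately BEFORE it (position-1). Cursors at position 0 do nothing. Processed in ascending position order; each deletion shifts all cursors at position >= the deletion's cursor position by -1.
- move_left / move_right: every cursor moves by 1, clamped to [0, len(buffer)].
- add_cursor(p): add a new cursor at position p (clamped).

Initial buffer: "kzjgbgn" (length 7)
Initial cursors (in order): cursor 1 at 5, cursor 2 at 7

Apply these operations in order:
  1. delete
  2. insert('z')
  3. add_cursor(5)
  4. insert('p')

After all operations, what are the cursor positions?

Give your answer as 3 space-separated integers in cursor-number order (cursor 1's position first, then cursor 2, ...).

Answer: 7 10 7

Derivation:
After op 1 (delete): buffer="kzjgg" (len 5), cursors c1@4 c2@5, authorship .....
After op 2 (insert('z')): buffer="kzjgzgz" (len 7), cursors c1@5 c2@7, authorship ....1.2
After op 3 (add_cursor(5)): buffer="kzjgzgz" (len 7), cursors c1@5 c3@5 c2@7, authorship ....1.2
After op 4 (insert('p')): buffer="kzjgzppgzp" (len 10), cursors c1@7 c3@7 c2@10, authorship ....113.22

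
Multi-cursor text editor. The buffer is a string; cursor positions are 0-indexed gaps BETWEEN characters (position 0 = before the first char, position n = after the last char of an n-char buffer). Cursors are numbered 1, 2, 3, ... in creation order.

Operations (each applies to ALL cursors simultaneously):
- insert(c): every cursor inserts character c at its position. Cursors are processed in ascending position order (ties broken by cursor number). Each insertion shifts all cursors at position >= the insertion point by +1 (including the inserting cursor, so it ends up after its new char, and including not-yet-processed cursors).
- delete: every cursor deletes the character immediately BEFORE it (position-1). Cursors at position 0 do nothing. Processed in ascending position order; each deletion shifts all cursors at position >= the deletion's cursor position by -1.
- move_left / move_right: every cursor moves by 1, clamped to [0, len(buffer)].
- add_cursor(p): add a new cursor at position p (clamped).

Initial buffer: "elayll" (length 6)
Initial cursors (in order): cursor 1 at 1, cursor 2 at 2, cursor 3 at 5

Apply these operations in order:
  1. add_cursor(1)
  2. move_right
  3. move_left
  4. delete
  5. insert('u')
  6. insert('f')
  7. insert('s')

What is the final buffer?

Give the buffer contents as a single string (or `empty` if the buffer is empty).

Answer: uuufffsssayufsl

Derivation:
After op 1 (add_cursor(1)): buffer="elayll" (len 6), cursors c1@1 c4@1 c2@2 c3@5, authorship ......
After op 2 (move_right): buffer="elayll" (len 6), cursors c1@2 c4@2 c2@3 c3@6, authorship ......
After op 3 (move_left): buffer="elayll" (len 6), cursors c1@1 c4@1 c2@2 c3@5, authorship ......
After op 4 (delete): buffer="ayl" (len 3), cursors c1@0 c2@0 c4@0 c3@2, authorship ...
After op 5 (insert('u')): buffer="uuuayul" (len 7), cursors c1@3 c2@3 c4@3 c3@6, authorship 124..3.
After op 6 (insert('f')): buffer="uuufffayufl" (len 11), cursors c1@6 c2@6 c4@6 c3@10, authorship 124124..33.
After op 7 (insert('s')): buffer="uuufffsssayufsl" (len 15), cursors c1@9 c2@9 c4@9 c3@14, authorship 124124124..333.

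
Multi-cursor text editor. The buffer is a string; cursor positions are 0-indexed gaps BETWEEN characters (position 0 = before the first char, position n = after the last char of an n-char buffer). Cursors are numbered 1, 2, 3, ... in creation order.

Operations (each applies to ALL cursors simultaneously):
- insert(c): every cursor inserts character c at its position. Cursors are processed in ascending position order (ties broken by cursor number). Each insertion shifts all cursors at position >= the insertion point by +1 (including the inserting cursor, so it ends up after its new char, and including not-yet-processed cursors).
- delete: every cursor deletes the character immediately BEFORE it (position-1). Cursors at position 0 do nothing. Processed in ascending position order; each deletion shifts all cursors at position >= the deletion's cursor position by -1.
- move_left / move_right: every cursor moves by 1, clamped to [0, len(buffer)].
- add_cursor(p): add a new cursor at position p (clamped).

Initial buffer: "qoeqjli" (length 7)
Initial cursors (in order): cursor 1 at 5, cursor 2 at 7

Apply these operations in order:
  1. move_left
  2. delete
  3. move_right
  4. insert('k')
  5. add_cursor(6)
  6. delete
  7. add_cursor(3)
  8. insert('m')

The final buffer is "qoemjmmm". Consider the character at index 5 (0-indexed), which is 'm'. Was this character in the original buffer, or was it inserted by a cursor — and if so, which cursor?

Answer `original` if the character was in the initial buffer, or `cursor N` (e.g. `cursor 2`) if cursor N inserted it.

Answer: cursor 1

Derivation:
After op 1 (move_left): buffer="qoeqjli" (len 7), cursors c1@4 c2@6, authorship .......
After op 2 (delete): buffer="qoeji" (len 5), cursors c1@3 c2@4, authorship .....
After op 3 (move_right): buffer="qoeji" (len 5), cursors c1@4 c2@5, authorship .....
After op 4 (insert('k')): buffer="qoejkik" (len 7), cursors c1@5 c2@7, authorship ....1.2
After op 5 (add_cursor(6)): buffer="qoejkik" (len 7), cursors c1@5 c3@6 c2@7, authorship ....1.2
After op 6 (delete): buffer="qoej" (len 4), cursors c1@4 c2@4 c3@4, authorship ....
After op 7 (add_cursor(3)): buffer="qoej" (len 4), cursors c4@3 c1@4 c2@4 c3@4, authorship ....
After op 8 (insert('m')): buffer="qoemjmmm" (len 8), cursors c4@4 c1@8 c2@8 c3@8, authorship ...4.123
Authorship (.=original, N=cursor N): . . . 4 . 1 2 3
Index 5: author = 1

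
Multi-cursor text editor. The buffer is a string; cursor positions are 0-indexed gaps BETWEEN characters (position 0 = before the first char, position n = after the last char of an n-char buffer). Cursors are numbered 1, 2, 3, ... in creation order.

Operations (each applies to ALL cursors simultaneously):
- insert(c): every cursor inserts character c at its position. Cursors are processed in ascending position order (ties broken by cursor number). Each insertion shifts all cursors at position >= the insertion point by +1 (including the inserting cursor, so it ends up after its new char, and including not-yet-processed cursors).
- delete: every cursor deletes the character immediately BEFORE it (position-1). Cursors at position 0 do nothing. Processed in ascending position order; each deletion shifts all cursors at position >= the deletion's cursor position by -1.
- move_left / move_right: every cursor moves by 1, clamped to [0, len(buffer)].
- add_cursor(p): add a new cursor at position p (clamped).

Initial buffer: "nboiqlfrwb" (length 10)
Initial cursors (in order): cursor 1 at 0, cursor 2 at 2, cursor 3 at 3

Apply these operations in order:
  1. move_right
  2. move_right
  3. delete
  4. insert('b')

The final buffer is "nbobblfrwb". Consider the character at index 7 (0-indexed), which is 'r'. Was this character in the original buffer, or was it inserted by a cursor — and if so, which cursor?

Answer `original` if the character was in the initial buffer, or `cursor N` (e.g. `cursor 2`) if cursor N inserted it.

After op 1 (move_right): buffer="nboiqlfrwb" (len 10), cursors c1@1 c2@3 c3@4, authorship ..........
After op 2 (move_right): buffer="nboiqlfrwb" (len 10), cursors c1@2 c2@4 c3@5, authorship ..........
After op 3 (delete): buffer="nolfrwb" (len 7), cursors c1@1 c2@2 c3@2, authorship .......
After op 4 (insert('b')): buffer="nbobblfrwb" (len 10), cursors c1@2 c2@5 c3@5, authorship .1.23.....
Authorship (.=original, N=cursor N): . 1 . 2 3 . . . . .
Index 7: author = original

Answer: original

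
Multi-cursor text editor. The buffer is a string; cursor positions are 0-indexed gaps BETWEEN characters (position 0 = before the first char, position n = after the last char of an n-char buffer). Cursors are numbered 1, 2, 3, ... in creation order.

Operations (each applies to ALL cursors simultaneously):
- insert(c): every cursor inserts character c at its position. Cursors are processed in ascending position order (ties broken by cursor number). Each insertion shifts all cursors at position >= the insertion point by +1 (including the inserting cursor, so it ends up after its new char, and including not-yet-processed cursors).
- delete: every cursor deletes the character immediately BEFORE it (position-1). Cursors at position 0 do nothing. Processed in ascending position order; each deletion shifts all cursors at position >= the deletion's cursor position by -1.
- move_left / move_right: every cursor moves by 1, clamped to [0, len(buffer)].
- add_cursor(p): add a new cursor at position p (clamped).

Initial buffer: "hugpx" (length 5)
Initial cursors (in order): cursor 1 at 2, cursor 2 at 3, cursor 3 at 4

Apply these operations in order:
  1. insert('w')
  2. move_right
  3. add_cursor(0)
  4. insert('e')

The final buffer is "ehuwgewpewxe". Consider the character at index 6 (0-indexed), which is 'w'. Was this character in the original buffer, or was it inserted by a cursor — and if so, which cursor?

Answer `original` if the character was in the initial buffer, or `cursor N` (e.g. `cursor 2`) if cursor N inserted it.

Answer: cursor 2

Derivation:
After op 1 (insert('w')): buffer="huwgwpwx" (len 8), cursors c1@3 c2@5 c3@7, authorship ..1.2.3.
After op 2 (move_right): buffer="huwgwpwx" (len 8), cursors c1@4 c2@6 c3@8, authorship ..1.2.3.
After op 3 (add_cursor(0)): buffer="huwgwpwx" (len 8), cursors c4@0 c1@4 c2@6 c3@8, authorship ..1.2.3.
After op 4 (insert('e')): buffer="ehuwgewpewxe" (len 12), cursors c4@1 c1@6 c2@9 c3@12, authorship 4..1.12.23.3
Authorship (.=original, N=cursor N): 4 . . 1 . 1 2 . 2 3 . 3
Index 6: author = 2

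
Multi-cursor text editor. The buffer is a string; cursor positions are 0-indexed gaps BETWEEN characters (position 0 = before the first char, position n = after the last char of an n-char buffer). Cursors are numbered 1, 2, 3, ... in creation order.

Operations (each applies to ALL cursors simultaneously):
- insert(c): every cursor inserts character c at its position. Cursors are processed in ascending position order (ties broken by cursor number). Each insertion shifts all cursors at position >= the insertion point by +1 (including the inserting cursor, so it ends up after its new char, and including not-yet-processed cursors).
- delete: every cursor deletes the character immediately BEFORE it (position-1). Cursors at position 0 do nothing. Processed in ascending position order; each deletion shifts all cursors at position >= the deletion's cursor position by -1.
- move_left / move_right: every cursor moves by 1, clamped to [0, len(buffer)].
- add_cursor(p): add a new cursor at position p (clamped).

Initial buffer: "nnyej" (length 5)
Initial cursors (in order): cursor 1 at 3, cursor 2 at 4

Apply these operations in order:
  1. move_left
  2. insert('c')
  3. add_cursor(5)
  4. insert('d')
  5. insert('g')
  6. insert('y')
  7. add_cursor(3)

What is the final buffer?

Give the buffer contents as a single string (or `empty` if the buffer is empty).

Answer: nncdgyycddggyyej

Derivation:
After op 1 (move_left): buffer="nnyej" (len 5), cursors c1@2 c2@3, authorship .....
After op 2 (insert('c')): buffer="nncycej" (len 7), cursors c1@3 c2@5, authorship ..1.2..
After op 3 (add_cursor(5)): buffer="nncycej" (len 7), cursors c1@3 c2@5 c3@5, authorship ..1.2..
After op 4 (insert('d')): buffer="nncdycddej" (len 10), cursors c1@4 c2@8 c3@8, authorship ..11.223..
After op 5 (insert('g')): buffer="nncdgycddggej" (len 13), cursors c1@5 c2@11 c3@11, authorship ..111.22323..
After op 6 (insert('y')): buffer="nncdgyycddggyyej" (len 16), cursors c1@6 c2@14 c3@14, authorship ..1111.2232323..
After op 7 (add_cursor(3)): buffer="nncdgyycddggyyej" (len 16), cursors c4@3 c1@6 c2@14 c3@14, authorship ..1111.2232323..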